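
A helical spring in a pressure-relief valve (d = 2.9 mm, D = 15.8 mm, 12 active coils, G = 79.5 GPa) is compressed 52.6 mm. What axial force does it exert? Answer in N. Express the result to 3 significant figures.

781 N

k = Gd⁴/(8D³N_a) = (79.5×10³)(2.9⁴)/(8·15.8³·12) = 14.85 N/mm
F = k·δ = 14.85 × 52.6 = 781.09 N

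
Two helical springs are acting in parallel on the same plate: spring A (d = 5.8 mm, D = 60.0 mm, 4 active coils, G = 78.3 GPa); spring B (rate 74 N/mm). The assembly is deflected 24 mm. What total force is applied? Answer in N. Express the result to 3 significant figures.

k_A = Gd⁴/(8D³N_a) = (78.3×10³)(5.8⁴)/(8·60.0³·4) = 12.819 N/mm
Parallel: k_eq = 12.819 + 74 = 86.819 N/mm
F = k_eq·δ = 86.819·24 = 2083.7 N

2080 N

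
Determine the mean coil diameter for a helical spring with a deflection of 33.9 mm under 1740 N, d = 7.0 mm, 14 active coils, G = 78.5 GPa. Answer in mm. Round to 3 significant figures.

Required rate k = F/δ = 1740/33.9 = 51.327 N/mm
D = (Gd⁴/(8N_a·k))^(1/3) = (78.5×10³·7.0⁴/(8·14·51.327))^(1/3)
  = (32786.4)^(1/3) = 32.0060 mm

32.0 mm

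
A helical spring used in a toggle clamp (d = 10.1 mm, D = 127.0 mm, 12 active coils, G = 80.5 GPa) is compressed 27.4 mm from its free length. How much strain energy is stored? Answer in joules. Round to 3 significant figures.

k = Gd⁴/(8D³N_a) = (80.5×10³)(10.1⁴)/(8·127.0³·12) = 4.2599 N/mm
U = ½kδ² = 0.5 × 4.2599 × 27.4² = 1599.1 N·mm = 1.5991 J

1.60 J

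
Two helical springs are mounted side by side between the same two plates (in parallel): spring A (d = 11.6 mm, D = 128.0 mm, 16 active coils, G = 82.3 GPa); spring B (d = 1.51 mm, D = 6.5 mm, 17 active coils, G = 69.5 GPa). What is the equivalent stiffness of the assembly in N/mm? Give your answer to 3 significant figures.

k_A = Gd⁴/(8D³N_a) = (82.3×10³)(11.6⁴)/(8·128.0³·16) = 5.5513 N/mm
k_B = Gd⁴/(8D³N_a) = (69.5×10³)(1.51⁴)/(8·6.5³·17) = 9.6742 N/mm
Parallel: k_eq = 5.5513 + 9.6742 = 15.225 N/mm

15.2 N/mm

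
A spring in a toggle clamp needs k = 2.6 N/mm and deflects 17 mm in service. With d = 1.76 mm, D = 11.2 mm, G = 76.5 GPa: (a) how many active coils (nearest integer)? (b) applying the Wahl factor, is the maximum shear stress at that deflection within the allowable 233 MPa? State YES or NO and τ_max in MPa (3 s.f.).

N_a = Gd⁴/(8D³k) = (76.5×10³)(1.76⁴)/(8·11.2³·2.6) = 25.12 → N_a = 25
Actual rate k = Gd⁴/(8D³·25) = 2.6123 N/mm
Working load F = kδ = 2.6123·17 = 44.41 N
C = 11.2/1.76 = 6.3636; K_W = (4C−1)/(4C−4)+0.615/C = 1.2365
τ_max = K_W·8FD/(πd³) = 1.2365·232.33 = 287.26 MPa
τ_max > 233 MPa → exceeds allowable

(a) 25 coils; (b) NO, τ_max = 287 MPa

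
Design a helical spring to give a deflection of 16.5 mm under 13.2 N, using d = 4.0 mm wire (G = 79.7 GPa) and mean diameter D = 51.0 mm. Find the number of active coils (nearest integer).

24

Required rate k = F/δ = 13.2/16.5 = 0.8 N/mm
N_a = Gd⁴/(8D³k) = (79.7×10³ × 4.0⁴)/(8 × 51.0³ × 0.8)
    = 2.04032e+07 / 848966 = 24.03 → 24 coils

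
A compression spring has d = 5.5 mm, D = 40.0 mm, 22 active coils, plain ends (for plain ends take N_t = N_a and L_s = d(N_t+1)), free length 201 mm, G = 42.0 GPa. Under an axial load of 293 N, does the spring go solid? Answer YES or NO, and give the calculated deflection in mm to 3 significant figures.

k = Gd⁴/(8D³N_a) = (42.0×10³)(5.5⁴)/(8·40.0³·22) = 3.412 N/mm
N_t = 22; L_s = 5.5·23 = 126.5 mm; δ_solid = L₀ − L_s = 201 − 126.5 = 74.5 mm
δ = F/k = 293/3.412 = 85.874 mm
δ ≥ δ_solid → spring goes solid

YES, δ = 85.9 mm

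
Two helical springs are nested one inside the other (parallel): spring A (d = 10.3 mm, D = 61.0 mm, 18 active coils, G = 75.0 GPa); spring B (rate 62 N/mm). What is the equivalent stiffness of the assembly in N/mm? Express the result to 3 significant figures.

k_A = Gd⁴/(8D³N_a) = (75.0×10³)(10.3⁴)/(8·61.0³·18) = 25.826 N/mm
Parallel: k_eq = 25.826 + 62 = 87.826 N/mm

87.8 N/mm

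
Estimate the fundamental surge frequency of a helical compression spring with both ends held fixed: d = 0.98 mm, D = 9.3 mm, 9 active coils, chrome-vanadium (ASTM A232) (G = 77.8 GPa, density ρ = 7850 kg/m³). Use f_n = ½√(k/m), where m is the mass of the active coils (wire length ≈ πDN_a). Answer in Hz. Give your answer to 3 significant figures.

k = Gd⁴/(8D³N_a) = (77.8×10³)(0.98⁴)/(8·9.3³·9) = 1.2391 N/mm = 1239.1 N/m
Wire length L = πDN_a = π·9.3·9 = 262.95 mm
m = ρ·(πd²/4)·L = 7850 × 0.7543×10⁻⁶ m² × 0.26295 m = 0.001557 kg
f_n = ½√(k/m) = 0.5·√(1239.1/0.001557) = 0.5·√(7.9582e+05) = 446.04 Hz

446 Hz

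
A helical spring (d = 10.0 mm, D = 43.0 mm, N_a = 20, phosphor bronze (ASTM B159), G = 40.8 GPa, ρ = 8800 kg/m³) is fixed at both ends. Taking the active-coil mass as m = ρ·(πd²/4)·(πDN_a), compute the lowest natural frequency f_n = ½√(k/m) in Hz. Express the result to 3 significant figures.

k = Gd⁴/(8D³N_a) = (40.8×10³)(10.0⁴)/(8·43.0³·20) = 32.073 N/mm = 32073 N/m
Wire length L = πDN_a = π·43.0·20 = 2701.8 mm
m = ρ·(πd²/4)·L = 8800 × 78.54×10⁻⁶ m² × 2.7018 m = 1.8673 kg
f_n = ½√(k/m) = 0.5·√(32073/1.8673) = 0.5·√(17176) = 65.528 Hz

65.5 Hz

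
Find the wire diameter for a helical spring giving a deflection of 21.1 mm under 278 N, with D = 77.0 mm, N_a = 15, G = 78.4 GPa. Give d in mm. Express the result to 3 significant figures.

Required rate k = F/δ = 278/21.1 = 13.175 N/mm
d = (8D³N_a·k / G)^(1/4) = (8·77.0³·15·13.175 / (78.4×10³))^0.25
  = (9206.6)^0.25 = 9.7955 mm

9.80 mm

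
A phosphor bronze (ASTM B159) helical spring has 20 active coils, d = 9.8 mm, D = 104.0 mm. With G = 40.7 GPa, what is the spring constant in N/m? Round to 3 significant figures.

2090 N/m

k = Gd⁴/(8D³N_a) = (40.7×10³ × 9.8⁴) / (8 × 104.0³ × 20)
  = 3.75404e+08 / 1.79978e+08 = 2.0858 N/mm = 2085.8 N/m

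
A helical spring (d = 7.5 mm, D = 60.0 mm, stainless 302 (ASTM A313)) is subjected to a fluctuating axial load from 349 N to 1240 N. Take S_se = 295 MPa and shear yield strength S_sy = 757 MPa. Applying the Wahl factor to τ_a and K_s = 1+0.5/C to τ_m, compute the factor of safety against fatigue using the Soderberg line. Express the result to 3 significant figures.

0.951

C = D/d = 60.0/7.5 = 8.0000; K_W = (4C−1)/(4C−4)+0.615/C = 1.1840; K_s = 1+0.5/C = 1.0625
F_a = (F_max−F_min)/2 = 445.5 N; F_m = (F_max+F_min)/2 = 794.5 N
τ_a = K_W·8F_aD/(πd³) = 1.1840 × 161.34 = 191.04 MPa
τ_m = K_s·8F_mD/(πd³) = 1.0625 × 287.74 = 305.72 MPa
Soderberg: 1/n_f = τ_a/S_se + τ_m/S_sy = 191.04/295 + 305.72/757 = 0.64758 + 0.40386 = 1.0514
n_f = 1/1.0514 = 0.9511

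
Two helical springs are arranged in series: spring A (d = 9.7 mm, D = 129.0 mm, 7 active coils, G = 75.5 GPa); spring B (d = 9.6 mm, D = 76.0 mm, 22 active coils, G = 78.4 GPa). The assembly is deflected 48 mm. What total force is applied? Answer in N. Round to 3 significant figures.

162 N

k_A = Gd⁴/(8D³N_a) = (75.5×10³)(9.7⁴)/(8·129.0³·7) = 5.56 N/mm
k_B = Gd⁴/(8D³N_a) = (78.4×10³)(9.6⁴)/(8·76.0³·22) = 8.6188 N/mm
Series: 1/k_eq = 1/5.56 + 1/8.6188 = 0.29588; k_eq = 3.3797 N/mm
F = k_eq·δ = 3.3797·48 = 162.23 N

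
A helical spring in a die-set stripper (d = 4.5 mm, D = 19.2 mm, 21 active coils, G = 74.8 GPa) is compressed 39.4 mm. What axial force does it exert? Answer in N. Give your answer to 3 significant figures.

k = Gd⁴/(8D³N_a) = (74.8×10³)(4.5⁴)/(8·19.2³·21) = 25.795 N/mm
F = k·δ = 25.795 × 39.4 = 1016.3 N

1020 N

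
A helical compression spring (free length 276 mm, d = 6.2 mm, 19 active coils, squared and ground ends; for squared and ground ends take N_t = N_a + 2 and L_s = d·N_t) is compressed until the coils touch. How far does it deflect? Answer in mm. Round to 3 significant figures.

N_t = 21; L_s = 6.2·21 = 130.2 mm
δ_solid = L₀ − L_s = 276 − 130.2 = 145.8 mm

146 mm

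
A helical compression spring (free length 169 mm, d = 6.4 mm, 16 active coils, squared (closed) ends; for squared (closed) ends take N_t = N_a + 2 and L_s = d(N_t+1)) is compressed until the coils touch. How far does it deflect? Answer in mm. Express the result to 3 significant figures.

47.4 mm

N_t = 18; L_s = 6.4·19 = 121.6 mm
δ_solid = L₀ − L_s = 169 − 121.6 = 47.4 mm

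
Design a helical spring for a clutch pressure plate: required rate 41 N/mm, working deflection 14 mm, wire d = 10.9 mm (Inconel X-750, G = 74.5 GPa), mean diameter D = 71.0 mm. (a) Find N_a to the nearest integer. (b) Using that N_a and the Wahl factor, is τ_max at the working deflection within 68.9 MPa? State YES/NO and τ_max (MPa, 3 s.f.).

N_a = Gd⁴/(8D³k) = (74.5×10³)(10.9⁴)/(8·71.0³·41) = 8.958 → N_a = 9
Actual rate k = Gd⁴/(8D³·9) = 40.809 N/mm
Working load F = kδ = 40.809·14 = 571.32 N
C = 71.0/10.9 = 6.5138; K_W = (4C−1)/(4C−4)+0.615/C = 1.2304
τ_max = K_W·8FD/(πd³) = 1.2304·79.763 = 98.144 MPa
τ_max > 68.9 MPa → exceeds allowable

(a) 9 coils; (b) NO, τ_max = 98.1 MPa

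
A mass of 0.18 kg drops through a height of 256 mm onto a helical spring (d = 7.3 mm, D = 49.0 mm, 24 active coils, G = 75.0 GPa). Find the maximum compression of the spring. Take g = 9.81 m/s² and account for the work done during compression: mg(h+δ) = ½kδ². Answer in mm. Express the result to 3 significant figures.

9.98 mm

k = Gd⁴/(8D³N_a) = (75.0×10³)(7.3⁴)/(8·49.0³·24) = 9.4289 N/mm
W = mg = 0.18 × 9.81 = 1.7658 N
½kδ² − Wδ − Wh = 0 → δ = (W + √(W² + 2kWh))/k
δ = (1.7658 + √(3.118 + 8524.61))/9.4289 = (1.7658 + 92.346)/9.4289 = 9.9811 mm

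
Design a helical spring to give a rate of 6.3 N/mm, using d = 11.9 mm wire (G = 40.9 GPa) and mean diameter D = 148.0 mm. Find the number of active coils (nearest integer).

5

N_a = Gd⁴/(8D³k) = (40.9×10³ × 11.9⁴)/(8 × 148.0³ × 6.3)
    = 8.20184e+08 / 1.63386e+08 = 5.02 → 5 coils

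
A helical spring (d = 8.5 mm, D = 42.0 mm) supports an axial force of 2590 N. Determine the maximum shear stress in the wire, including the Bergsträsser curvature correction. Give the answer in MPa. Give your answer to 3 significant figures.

586 MPa

Spring index C = D/d = 42.0/8.5 = 4.9412
K_B = (4C+2)/(4C−3) = 21.765/16.765 = 1.2982
τ₀ = 8FD/(πd³) = 8·2590·42.0/(π·8.5³) = 870240/1929.3 = 451.06 MPa
τ_max = K·τ₀ = 1.2982 × 451.06 = 585.58 MPa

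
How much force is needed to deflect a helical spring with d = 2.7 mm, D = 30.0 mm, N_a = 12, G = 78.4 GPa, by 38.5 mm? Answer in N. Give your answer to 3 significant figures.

k = Gd⁴/(8D³N_a) = (78.4×10³)(2.7⁴)/(8·30.0³·12) = 1.6074 N/mm
F = k·δ = 1.6074 × 38.5 = 61.887 N

61.9 N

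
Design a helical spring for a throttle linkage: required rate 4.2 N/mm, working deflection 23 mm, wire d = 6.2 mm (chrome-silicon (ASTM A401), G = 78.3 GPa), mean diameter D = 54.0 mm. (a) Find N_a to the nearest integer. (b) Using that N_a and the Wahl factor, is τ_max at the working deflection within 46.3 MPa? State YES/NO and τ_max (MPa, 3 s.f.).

(a) 22 coils; (b) NO, τ_max = 64.7 MPa

N_a = Gd⁴/(8D³k) = (78.3×10³)(6.2⁴)/(8·54.0³·4.2) = 21.87 → N_a = 22
Actual rate k = Gd⁴/(8D³·22) = 4.1748 N/mm
Working load F = kδ = 4.1748·23 = 96.02 N
C = 54.0/6.2 = 8.7097; K_W = (4C−1)/(4C−4)+0.615/C = 1.1679
τ_max = K_W·8FD/(πd³) = 1.1679·55.401 = 64.703 MPa
τ_max > 46.3 MPa → exceeds allowable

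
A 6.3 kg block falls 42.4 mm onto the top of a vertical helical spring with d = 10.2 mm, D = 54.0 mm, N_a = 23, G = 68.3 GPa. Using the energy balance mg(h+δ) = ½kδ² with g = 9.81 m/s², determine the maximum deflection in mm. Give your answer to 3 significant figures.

17.0 mm

k = Gd⁴/(8D³N_a) = (68.3×10³)(10.2⁴)/(8·54.0³·23) = 25.517 N/mm
W = mg = 6.3 × 9.81 = 61.803 N
½kδ² − Wδ − Wh = 0 → δ = (W + √(W² + 2kWh))/k
δ = (61.803 + √(3819.6 + 133730))/25.517 = (61.803 + 370.88)/25.517 = 16.957 mm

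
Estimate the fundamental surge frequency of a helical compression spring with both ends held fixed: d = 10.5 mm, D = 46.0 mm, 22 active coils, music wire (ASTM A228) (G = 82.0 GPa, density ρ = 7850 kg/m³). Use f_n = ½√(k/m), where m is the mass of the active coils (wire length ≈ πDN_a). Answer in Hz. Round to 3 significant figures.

82.0 Hz

k = Gd⁴/(8D³N_a) = (82.0×10³)(10.5⁴)/(8·46.0³·22) = 58.181 N/mm = 58181 N/m
Wire length L = πDN_a = π·46.0·22 = 3179.3 mm
m = ρ·(πd²/4)·L = 7850 × 86.59×10⁻⁶ m² × 3.1793 m = 2.1611 kg
f_n = ½√(k/m) = 0.5·√(58181/2.1611) = 0.5·√(26923) = 82.04 Hz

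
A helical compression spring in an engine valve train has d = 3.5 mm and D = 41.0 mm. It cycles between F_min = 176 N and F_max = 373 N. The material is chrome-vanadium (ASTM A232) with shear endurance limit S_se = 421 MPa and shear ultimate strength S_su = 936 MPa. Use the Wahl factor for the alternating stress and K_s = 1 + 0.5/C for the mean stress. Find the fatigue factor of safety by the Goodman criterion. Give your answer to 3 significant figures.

0.722

C = D/d = 41.0/3.5 = 11.7143; K_W = (4C−1)/(4C−4)+0.615/C = 1.1225; K_s = 1+0.5/C = 1.0427
F_a = (F_max−F_min)/2 = 98.5 N; F_m = (F_max+F_min)/2 = 274.5 N
τ_a = K_W·8F_aD/(πd³) = 1.1225 × 239.86 = 269.24 MPa
τ_m = K_s·8F_mD/(πd³) = 1.0427 × 668.44 = 696.97 MPa
Goodman: 1/n_f = τ_a/S_se + τ_m/S_su = 269.24/421 + 696.97/936 = 0.63953 + 0.74463 = 1.3842
n_f = 1/1.3842 = 0.7225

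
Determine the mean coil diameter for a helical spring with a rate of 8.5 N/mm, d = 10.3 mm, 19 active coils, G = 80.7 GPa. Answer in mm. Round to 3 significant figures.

D = (Gd⁴/(8N_a·k))^(1/3) = (80.7×10³·10.3⁴/(8·19·8.5))^(1/3)
  = (703007)^(1/3) = 88.9174 mm

88.9 mm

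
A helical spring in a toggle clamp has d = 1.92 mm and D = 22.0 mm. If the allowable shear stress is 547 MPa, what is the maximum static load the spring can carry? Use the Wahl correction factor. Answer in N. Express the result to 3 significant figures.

61.4 N

C = D/d = 22.0/1.92 = 11.4583
K_W = (4C−1)/(4C−4) + 0.615/C = 44.833/41.833 + 0.0537 = 1.1254
τ_max = K·8FD/(πd³) → F_max = τ_allow·πd³/(8DK)
F_max = 547·π·1.92³/(8·22.0·1.1254) = 12163/198.07 = 61.408 N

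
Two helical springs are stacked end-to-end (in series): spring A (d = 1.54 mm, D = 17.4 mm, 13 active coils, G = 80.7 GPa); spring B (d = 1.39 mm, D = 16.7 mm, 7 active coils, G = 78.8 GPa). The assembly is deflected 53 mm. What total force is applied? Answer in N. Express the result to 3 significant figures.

k_A = Gd⁴/(8D³N_a) = (80.7×10³)(1.54⁴)/(8·17.4³·13) = 0.82847 N/mm
k_B = Gd⁴/(8D³N_a) = (78.8×10³)(1.39⁴)/(8·16.7³·7) = 1.1278 N/mm
Series: 1/k_eq = 1/0.82847 + 1/1.1278 = 2.0937; k_eq = 0.47762 N/mm
F = k_eq·δ = 0.47762·53 = 25.314 N

25.3 N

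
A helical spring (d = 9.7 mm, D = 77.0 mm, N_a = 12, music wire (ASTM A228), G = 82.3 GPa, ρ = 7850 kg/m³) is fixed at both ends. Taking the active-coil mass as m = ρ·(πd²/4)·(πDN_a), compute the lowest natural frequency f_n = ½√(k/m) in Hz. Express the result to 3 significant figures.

49.7 Hz

k = Gd⁴/(8D³N_a) = (82.3×10³)(9.7⁴)/(8·77.0³·12) = 16.624 N/mm = 16624 N/m
Wire length L = πDN_a = π·77.0·12 = 2902.8 mm
m = ρ·(πd²/4)·L = 7850 × 73.898×10⁻⁶ m² × 2.9028 m = 1.6839 kg
f_n = ½√(k/m) = 0.5·√(16624/1.6839) = 0.5·√(9872.3) = 49.68 Hz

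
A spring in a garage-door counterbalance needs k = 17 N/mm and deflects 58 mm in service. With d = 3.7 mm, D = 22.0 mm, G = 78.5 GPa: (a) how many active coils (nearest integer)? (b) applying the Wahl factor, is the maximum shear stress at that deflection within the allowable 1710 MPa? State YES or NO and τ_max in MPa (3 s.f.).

(a) 10 coils; (b) YES, τ_max = 1390 MPa

N_a = Gd⁴/(8D³k) = (78.5×10³)(3.7⁴)/(8·22.0³·17) = 10.16 → N_a = 10
Actual rate k = Gd⁴/(8D³·10) = 17.271 N/mm
Working load F = kδ = 17.271·58 = 1001.7 N
C = 22.0/3.7 = 5.9459; K_W = (4C−1)/(4C−4)+0.615/C = 1.2551
τ_max = K_W·8FD/(πd³) = 1.2551·1107.9 = 1390.5 MPa
τ_max ≤ 1710 MPa → acceptable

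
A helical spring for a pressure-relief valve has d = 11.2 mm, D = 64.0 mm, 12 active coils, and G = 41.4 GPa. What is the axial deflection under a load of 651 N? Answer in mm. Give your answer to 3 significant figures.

k = Gd⁴/(8D³N_a) = (41.4×10³)(11.2⁴)/(8·64.0³·12) = 25.886 N/mm
δ = F/k = 651 / 25.886 = 25.149 mm

25.1 mm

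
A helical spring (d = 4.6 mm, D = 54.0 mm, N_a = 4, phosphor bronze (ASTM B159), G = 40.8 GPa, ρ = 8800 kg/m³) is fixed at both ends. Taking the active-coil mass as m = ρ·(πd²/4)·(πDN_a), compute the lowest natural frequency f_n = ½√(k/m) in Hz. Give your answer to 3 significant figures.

k = Gd⁴/(8D³N_a) = (40.8×10³)(4.6⁴)/(8·54.0³·4) = 3.6254 N/mm = 3625.4 N/m
Wire length L = πDN_a = π·54.0·4 = 678.58 mm
m = ρ·(πd²/4)·L = 8800 × 16.619×10⁻⁶ m² × 0.67858 m = 0.099241 kg
f_n = ½√(k/m) = 0.5·√(3625.4/0.099241) = 0.5·√(36532) = 95.566 Hz

95.6 Hz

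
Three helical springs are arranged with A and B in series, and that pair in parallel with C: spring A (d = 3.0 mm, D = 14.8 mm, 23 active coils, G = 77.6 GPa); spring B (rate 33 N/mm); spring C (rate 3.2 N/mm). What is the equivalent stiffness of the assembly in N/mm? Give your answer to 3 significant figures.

k_A = Gd⁴/(8D³N_a) = (77.6×10³)(3.0⁴)/(8·14.8³·23) = 10.538 N/mm
Springs A,B series: k_AB = 1/(1/10.538+1/33) = 7.9872 N/mm; parallel with C: k_eq = 7.9872+3.2 = 11.187 N/mm

11.2 N/mm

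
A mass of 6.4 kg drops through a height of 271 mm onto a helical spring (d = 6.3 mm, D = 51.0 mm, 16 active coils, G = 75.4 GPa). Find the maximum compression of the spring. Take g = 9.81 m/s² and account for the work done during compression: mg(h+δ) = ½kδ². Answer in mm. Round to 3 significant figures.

k = Gd⁴/(8D³N_a) = (75.4×10³)(6.3⁴)/(8·51.0³·16) = 6.9954 N/mm
W = mg = 6.4 × 9.81 = 62.784 N
½kδ² − Wδ − Wh = 0 → δ = (W + √(W² + 2kWh))/k
δ = (62.784 + √(3941.8 + 238046))/6.9954 = (62.784 + 491.92)/6.9954 = 79.296 mm

79.3 mm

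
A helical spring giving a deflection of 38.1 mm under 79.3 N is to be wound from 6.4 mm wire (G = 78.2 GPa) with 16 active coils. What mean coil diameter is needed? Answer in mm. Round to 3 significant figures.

Required rate k = F/δ = 79.3/38.1 = 2.0814 N/mm
D = (Gd⁴/(8N_a·k))^(1/3) = (78.2×10³·6.4⁴/(8·16·2.0814))^(1/3)
  = (492457)^(1/3) = 78.9689 mm

79.0 mm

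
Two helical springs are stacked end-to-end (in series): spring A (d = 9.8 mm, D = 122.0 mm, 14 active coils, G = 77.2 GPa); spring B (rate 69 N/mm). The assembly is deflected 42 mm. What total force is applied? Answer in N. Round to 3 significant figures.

140 N

k_A = Gd⁴/(8D³N_a) = (77.2×10³)(9.8⁴)/(8·122.0³·14) = 3.5013 N/mm
Series: 1/k_eq = 1/3.5013 + 1/69 = 0.3001; k_eq = 3.3322 N/mm
F = k_eq·δ = 3.3322·42 = 139.95 N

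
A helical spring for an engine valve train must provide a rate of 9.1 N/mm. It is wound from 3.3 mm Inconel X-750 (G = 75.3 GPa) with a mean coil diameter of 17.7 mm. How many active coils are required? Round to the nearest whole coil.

22

N_a = Gd⁴/(8D³k) = (75.3×10³ × 3.3⁴)/(8 × 17.7³ × 9.1)
    = 8.92999e+06 / 403693 = 22.12 → 22 coils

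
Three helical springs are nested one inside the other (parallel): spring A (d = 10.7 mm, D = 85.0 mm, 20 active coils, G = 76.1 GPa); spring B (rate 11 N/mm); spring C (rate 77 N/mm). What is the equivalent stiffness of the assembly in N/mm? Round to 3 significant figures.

k_A = Gd⁴/(8D³N_a) = (76.1×10³)(10.7⁴)/(8·85.0³·20) = 10.152 N/mm
Parallel: k_eq = 10.152 + 11 + 77 = 98.152 N/mm

98.2 N/mm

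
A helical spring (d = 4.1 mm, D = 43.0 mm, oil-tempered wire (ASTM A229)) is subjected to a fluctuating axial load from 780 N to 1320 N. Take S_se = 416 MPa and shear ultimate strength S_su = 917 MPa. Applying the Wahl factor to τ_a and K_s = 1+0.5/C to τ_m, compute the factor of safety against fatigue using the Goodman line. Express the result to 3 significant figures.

C = D/d = 43.0/4.1 = 10.4878; K_W = (4C−1)/(4C−4)+0.615/C = 1.1377; K_s = 1+0.5/C = 1.0477
F_a = (F_max−F_min)/2 = 270 N; F_m = (F_max+F_min)/2 = 1050 N
τ_a = K_W·8F_aD/(πd³) = 1.1377 × 428.96 = 488.03 MPa
τ_m = K_s·8F_mD/(πd³) = 1.0477 × 1668.2 = 1747.7 MPa
Goodman: 1/n_f = τ_a/S_se + τ_m/S_su = 488.03/416 + 1747.7/917 = 1.17314 + 1.90591 = 3.0791
n_f = 1/3.0791 = 0.3248

0.325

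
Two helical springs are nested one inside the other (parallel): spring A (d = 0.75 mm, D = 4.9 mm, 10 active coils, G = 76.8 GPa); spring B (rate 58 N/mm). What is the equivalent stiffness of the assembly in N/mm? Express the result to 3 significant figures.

60.6 N/mm

k_A = Gd⁴/(8D³N_a) = (76.8×10³)(0.75⁴)/(8·4.9³·10) = 2.5818 N/mm
Parallel: k_eq = 2.5818 + 58 = 60.582 N/mm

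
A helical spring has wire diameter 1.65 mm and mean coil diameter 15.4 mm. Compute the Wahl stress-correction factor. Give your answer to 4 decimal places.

1.1559

C = D/d = 15.4/1.65 = 9.3333
K_W = (4C−1)/(4C−4) + 0.615/C = 36.333/33.333 + 0.0659 = 1.1559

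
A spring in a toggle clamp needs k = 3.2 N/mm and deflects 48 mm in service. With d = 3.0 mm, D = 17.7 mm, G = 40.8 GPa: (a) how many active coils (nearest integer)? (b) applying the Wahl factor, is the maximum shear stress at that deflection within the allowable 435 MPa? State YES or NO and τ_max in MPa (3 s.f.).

(a) 23 coils; (b) YES, τ_max = 326 MPa

N_a = Gd⁴/(8D³k) = (40.8×10³)(3.0⁴)/(8·17.7³·3.2) = 23.28 → N_a = 23
Actual rate k = Gd⁴/(8D³·23) = 3.239 N/mm
Working load F = kδ = 3.239·48 = 155.47 N
C = 17.7/3.0 = 5.9000; K_W = (4C−1)/(4C−4)+0.615/C = 1.2573
τ_max = K_W·8FD/(πd³) = 1.2573·259.54 = 326.31 MPa
τ_max ≤ 435 MPa → acceptable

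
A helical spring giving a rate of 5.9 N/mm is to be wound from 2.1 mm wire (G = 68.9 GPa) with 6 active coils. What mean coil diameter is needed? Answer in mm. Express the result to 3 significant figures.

D = (Gd⁴/(8N_a·k))^(1/3) = (68.9×10³·2.1⁴/(8·6·5.9))^(1/3)
  = (4731.55)^(1/3) = 16.7881 mm

16.8 mm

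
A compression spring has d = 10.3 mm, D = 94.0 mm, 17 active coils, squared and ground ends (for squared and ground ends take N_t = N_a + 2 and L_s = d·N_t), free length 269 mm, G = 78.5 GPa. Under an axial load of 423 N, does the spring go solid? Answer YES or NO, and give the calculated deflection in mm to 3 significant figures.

k = Gd⁴/(8D³N_a) = (78.5×10³)(10.3⁴)/(8·94.0³·17) = 7.8216 N/mm
N_t = 19; L_s = 10.3·19 = 195.7 mm; δ_solid = L₀ − L_s = 269 − 195.7 = 73.3 mm
δ = F/k = 423/7.8216 = 54.081 mm
δ < δ_solid → spring does not go solid

NO, δ = 54.1 mm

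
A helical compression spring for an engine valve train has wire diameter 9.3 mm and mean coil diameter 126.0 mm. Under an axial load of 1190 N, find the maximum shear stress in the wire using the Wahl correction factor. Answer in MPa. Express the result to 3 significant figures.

Spring index C = D/d = 126.0/9.3 = 13.5484
K_W = (4C−1)/(4C−4) + 0.615/C = 53.194/50.194 + 0.0454 = 1.1052
τ₀ = 8FD/(πd³) = 8·1190·126.0/(π·9.3³) = 1.19952e+06/2527 = 474.69 MPa
τ_max = K·τ₀ = 1.1052 × 474.69 = 524.61 MPa

525 MPa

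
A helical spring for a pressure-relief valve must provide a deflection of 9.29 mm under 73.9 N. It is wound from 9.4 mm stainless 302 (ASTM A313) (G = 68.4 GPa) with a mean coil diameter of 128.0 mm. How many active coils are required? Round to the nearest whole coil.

Required rate k = F/δ = 73.9/9.29 = 7.9548 N/mm
N_a = Gd⁴/(8D³k) = (68.4×10³ × 9.4⁴)/(8 × 128.0³ × 7.9548)
    = 5.34032e+08 / 1.33459e+08 = 4.001 → 4 coils

4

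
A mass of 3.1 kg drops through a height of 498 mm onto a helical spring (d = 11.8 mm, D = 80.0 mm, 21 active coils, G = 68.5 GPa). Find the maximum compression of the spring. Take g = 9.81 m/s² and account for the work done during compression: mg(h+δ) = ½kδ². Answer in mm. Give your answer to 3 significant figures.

46.3 mm

k = Gd⁴/(8D³N_a) = (68.5×10³)(11.8⁴)/(8·80.0³·21) = 15.44 N/mm
W = mg = 3.1 × 9.81 = 30.411 N
½kδ² − Wδ − Wh = 0 → δ = (W + √(W² + 2kWh))/k
δ = (30.411 + √(924.83 + 467659))/15.44 = (30.411 + 684.53)/15.44 = 46.305 mm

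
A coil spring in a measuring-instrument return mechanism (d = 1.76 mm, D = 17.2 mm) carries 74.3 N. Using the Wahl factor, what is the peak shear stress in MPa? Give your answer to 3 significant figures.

Spring index C = D/d = 17.2/1.76 = 9.7727
K_W = (4C−1)/(4C−4) + 0.615/C = 38.091/35.091 + 0.0629 = 1.1484
τ₀ = 8FD/(πd³) = 8·74.3·17.2/(π·1.76³) = 10223.7/17.127 = 596.92 MPa
τ_max = K·τ₀ = 1.1484 × 596.92 = 685.52 MPa

686 MPa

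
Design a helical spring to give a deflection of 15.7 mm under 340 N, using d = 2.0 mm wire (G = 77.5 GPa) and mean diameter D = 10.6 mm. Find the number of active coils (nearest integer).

Required rate k = F/δ = 340/15.7 = 21.656 N/mm
N_a = Gd⁴/(8D³k) = (77.5×10³ × 2.0⁴)/(8 × 10.6³ × 21.656)
    = 1.24e+06 / 206342 = 6.009 → 6 coils

6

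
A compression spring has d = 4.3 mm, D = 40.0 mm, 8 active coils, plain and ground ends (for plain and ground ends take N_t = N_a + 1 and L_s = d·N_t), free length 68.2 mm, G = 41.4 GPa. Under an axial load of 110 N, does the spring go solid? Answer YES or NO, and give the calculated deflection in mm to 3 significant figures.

YES, δ = 31.8 mm

k = Gd⁴/(8D³N_a) = (41.4×10³)(4.3⁴)/(8·40.0³·8) = 3.4555 N/mm
N_t = 9; L_s = 4.3·9 = 38.7 mm; δ_solid = L₀ − L_s = 68.2 − 38.7 = 29.5 mm
δ = F/k = 110/3.4555 = 31.833 mm
δ ≥ δ_solid → spring goes solid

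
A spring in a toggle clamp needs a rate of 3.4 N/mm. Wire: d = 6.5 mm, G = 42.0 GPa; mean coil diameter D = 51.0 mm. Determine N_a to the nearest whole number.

N_a = Gd⁴/(8D³k) = (42.0×10³ × 6.5⁴)/(8 × 51.0³ × 3.4)
    = 7.49726e+07 / 3.60811e+06 = 20.78 → 21 coils

21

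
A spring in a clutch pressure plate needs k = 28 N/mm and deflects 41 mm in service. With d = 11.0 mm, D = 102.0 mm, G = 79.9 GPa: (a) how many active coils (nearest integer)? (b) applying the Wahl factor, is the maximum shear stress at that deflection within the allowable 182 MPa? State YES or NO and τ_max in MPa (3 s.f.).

(a) 5 coils; (b) NO, τ_max = 255 MPa

N_a = Gd⁴/(8D³k) = (79.9×10³)(11.0⁴)/(8·102.0³·28) = 4.921 → N_a = 5
Actual rate k = Gd⁴/(8D³·5) = 27.559 N/mm
Working load F = kδ = 27.559·41 = 1129.9 N
C = 102.0/11.0 = 9.2727; K_W = (4C−1)/(4C−4)+0.615/C = 1.1570
τ_max = K_W·8FD/(πd³) = 1.1570·220.5 = 255.11 MPa
τ_max > 182 MPa → exceeds allowable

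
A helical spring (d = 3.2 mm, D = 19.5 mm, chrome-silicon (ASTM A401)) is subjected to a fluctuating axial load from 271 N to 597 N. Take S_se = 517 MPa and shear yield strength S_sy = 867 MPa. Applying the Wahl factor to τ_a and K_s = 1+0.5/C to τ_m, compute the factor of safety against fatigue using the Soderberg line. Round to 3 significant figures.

0.706

C = D/d = 19.5/3.2 = 6.0938; K_W = (4C−1)/(4C−4)+0.615/C = 1.2482; K_s = 1+0.5/C = 1.0821
F_a = (F_max−F_min)/2 = 163 N; F_m = (F_max+F_min)/2 = 434 N
τ_a = K_W·8F_aD/(πd³) = 1.2482 × 247.01 = 308.31 MPa
τ_m = K_s·8F_mD/(πd³) = 1.0821 × 657.68 = 711.64 MPa
Soderberg: 1/n_f = τ_a/S_se + τ_m/S_sy = 308.31/517 + 711.64/867 = 0.59634 + 0.82081 = 1.4171
n_f = 1/1.4171 = 0.7056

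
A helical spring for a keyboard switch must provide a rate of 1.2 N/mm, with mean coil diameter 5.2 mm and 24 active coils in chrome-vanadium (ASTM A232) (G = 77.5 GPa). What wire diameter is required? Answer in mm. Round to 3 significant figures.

d = (8D³N_a·k / G)^(1/4) = (8·5.2³·24·1.2 / (77.5×10³))^0.25
  = (0.41801)^0.25 = 0.8041 mm

0.804 mm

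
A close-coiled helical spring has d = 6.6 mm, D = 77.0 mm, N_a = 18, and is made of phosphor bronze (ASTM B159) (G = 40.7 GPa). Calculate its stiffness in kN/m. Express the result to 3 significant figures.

k = Gd⁴/(8D³N_a) = (40.7×10³ × 6.6⁴) / (8 × 77.0³ × 18)
  = 7.72272e+07 / 6.57408e+07 = 1.1747 N/mm

1.17 kN/m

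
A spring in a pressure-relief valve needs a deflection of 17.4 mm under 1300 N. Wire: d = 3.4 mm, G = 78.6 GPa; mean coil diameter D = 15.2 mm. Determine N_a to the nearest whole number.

Required rate k = F/δ = 1300/17.4 = 74.713 N/mm
N_a = Gd⁴/(8D³k) = (78.6×10³ × 3.4⁴)/(8 × 15.2³ × 74.713)
    = 1.05036e+07 / 2.09901e+06 = 5.004 → 5 coils

5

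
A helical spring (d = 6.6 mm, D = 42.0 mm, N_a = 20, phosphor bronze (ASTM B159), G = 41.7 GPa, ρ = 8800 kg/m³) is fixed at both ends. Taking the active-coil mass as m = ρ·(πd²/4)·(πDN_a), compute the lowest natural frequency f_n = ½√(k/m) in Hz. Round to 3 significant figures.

k = Gd⁴/(8D³N_a) = (41.7×10³)(6.6⁴)/(8·42.0³·20) = 6.6749 N/mm = 6674.9 N/m
Wire length L = πDN_a = π·42.0·20 = 2638.9 mm
m = ρ·(πd²/4)·L = 8800 × 34.212×10⁻⁶ m² × 2.6389 m = 0.79449 kg
f_n = ½√(k/m) = 0.5·√(6674.9/0.79449) = 0.5·√(8401.5) = 45.83 Hz

45.8 Hz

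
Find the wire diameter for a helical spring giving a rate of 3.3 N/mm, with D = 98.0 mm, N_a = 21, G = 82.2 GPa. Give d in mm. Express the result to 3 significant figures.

8.93 mm

d = (8D³N_a·k / G)^(1/4) = (8·98.0³·21·3.3 / (82.2×10³))^0.25
  = (6347.9)^0.25 = 8.9260 mm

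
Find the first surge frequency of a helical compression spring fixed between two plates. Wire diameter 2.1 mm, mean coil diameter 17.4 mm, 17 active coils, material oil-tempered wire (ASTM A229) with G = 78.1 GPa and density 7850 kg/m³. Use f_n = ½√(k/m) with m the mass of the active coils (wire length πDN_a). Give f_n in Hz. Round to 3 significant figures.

145 Hz

k = Gd⁴/(8D³N_a) = (78.1×10³)(2.1⁴)/(8·17.4³·17) = 2.12 N/mm = 2120 N/m
Wire length L = πDN_a = π·17.4·17 = 929.28 mm
m = ρ·(πd²/4)·L = 7850 × 3.4636×10⁻⁶ m² × 0.92928 m = 0.025267 kg
f_n = ½√(k/m) = 0.5·√(2120/0.025267) = 0.5·√(83906) = 144.83 Hz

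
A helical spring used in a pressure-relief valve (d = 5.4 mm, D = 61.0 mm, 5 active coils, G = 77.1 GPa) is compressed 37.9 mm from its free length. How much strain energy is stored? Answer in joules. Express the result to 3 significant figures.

5.19 J

k = Gd⁴/(8D³N_a) = (77.1×10³)(5.4⁴)/(8·61.0³·5) = 7.2207 N/mm
U = ½kδ² = 0.5 × 7.2207 × 37.9² = 5186 N·mm = 5.186 J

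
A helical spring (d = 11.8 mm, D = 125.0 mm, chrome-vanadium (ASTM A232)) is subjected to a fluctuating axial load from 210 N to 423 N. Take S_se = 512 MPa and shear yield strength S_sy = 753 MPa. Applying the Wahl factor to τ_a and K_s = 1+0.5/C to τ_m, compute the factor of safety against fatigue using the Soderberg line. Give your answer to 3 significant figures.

7.63

C = D/d = 125.0/11.8 = 10.5932; K_W = (4C−1)/(4C−4)+0.615/C = 1.1362; K_s = 1+0.5/C = 1.0472
F_a = (F_max−F_min)/2 = 106.5 N; F_m = (F_max+F_min)/2 = 316.5 N
τ_a = K_W·8F_aD/(πd³) = 1.1362 × 20.633 = 23.443 MPa
τ_m = K_s·8F_mD/(πd³) = 1.0472 × 61.317 = 64.211 MPa
Soderberg: 1/n_f = τ_a/S_se + τ_m/S_sy = 23.443/512 + 64.211/753 = 0.04579 + 0.08527 = 0.13106
n_f = 1/0.13106 = 7.63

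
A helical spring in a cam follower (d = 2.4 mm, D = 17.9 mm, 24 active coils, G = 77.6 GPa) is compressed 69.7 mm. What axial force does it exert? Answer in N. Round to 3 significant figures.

k = Gd⁴/(8D³N_a) = (77.6×10³)(2.4⁴)/(8·17.9³·24) = 2.338 N/mm
F = k·δ = 2.338 × 69.7 = 162.96 N

163 N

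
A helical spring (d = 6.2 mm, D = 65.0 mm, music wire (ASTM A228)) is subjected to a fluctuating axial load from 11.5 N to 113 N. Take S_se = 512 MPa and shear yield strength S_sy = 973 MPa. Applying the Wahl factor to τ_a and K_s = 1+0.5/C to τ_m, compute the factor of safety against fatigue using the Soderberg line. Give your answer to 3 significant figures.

C = D/d = 65.0/6.2 = 10.4839; K_W = (4C−1)/(4C−4)+0.615/C = 1.1377; K_s = 1+0.5/C = 1.0477
F_a = (F_max−F_min)/2 = 50.75 N; F_m = (F_max+F_min)/2 = 62.25 N
τ_a = K_W·8F_aD/(πd³) = 1.1377 × 35.246 = 40.101 MPa
τ_m = K_s·8F_mD/(πd³) = 1.0477 × 43.233 = 45.295 MPa
Soderberg: 1/n_f = τ_a/S_se + τ_m/S_sy = 40.101/512 + 45.295/973 = 0.07832 + 0.04655 = 0.12487
n_f = 1/0.12487 = 8.008

8.01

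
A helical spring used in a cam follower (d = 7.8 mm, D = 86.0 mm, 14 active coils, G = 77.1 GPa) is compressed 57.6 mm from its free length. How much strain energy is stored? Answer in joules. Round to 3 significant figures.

k = Gd⁴/(8D³N_a) = (77.1×10³)(7.8⁴)/(8·86.0³·14) = 4.0061 N/mm
U = ½kδ² = 0.5 × 4.0061 × 57.6² = 6645.6 N·mm = 6.6456 J

6.65 J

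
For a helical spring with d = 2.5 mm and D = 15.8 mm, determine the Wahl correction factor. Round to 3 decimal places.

C = D/d = 15.8/2.5 = 6.3200
K_W = (4C−1)/(4C−4) + 0.615/C = 24.280/21.280 + 0.0973 = 1.2383

1.238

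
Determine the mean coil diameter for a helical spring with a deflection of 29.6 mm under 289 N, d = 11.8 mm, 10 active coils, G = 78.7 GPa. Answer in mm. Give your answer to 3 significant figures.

Required rate k = F/δ = 289/29.6 = 9.7635 N/mm
D = (Gd⁴/(8N_a·k))^(1/3) = (78.7×10³·11.8⁴/(8·10·9.7635))^(1/3)
  = (1.95347e+06)^(1/3) = 125.0073 mm

125 mm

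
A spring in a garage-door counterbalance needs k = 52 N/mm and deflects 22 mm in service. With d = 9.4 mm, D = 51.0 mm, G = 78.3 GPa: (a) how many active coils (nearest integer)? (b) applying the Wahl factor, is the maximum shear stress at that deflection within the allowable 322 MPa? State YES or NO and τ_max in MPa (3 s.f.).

N_a = Gd⁴/(8D³k) = (78.3×10³)(9.4⁴)/(8·51.0³·52) = 11.08 → N_a = 11
Actual rate k = Gd⁴/(8D³·11) = 52.37 N/mm
Working load F = kδ = 52.37·22 = 1152.1 N
C = 51.0/9.4 = 5.4255; K_W = (4C−1)/(4C−4)+0.615/C = 1.2828
τ_max = K_W·8FD/(πd³) = 1.2828·180.15 = 231.1 MPa
τ_max ≤ 322 MPa → acceptable

(a) 11 coils; (b) YES, τ_max = 231 MPa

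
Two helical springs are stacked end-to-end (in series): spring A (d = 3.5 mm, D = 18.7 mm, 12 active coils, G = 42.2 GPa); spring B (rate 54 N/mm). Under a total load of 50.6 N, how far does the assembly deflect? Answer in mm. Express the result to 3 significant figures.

5.95 mm

k_A = Gd⁴/(8D³N_a) = (42.2×10³)(3.5⁴)/(8·18.7³·12) = 10.088 N/mm
Series: 1/k_eq = 1/10.088 + 1/54 = 0.11765; k_eq = 8.4998 N/mm
δ = F/k_eq = 50.6/8.4998 = 5.9531 mm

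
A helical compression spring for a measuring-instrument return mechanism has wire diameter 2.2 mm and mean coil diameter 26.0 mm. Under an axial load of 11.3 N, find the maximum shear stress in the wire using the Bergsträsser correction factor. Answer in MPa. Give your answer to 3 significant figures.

78.2 MPa

Spring index C = D/d = 26.0/2.2 = 11.8182
K_B = (4C+2)/(4C−3) = 49.273/44.273 = 1.1129
τ₀ = 8FD/(πd³) = 8·11.3·26.0/(π·2.2³) = 2350.4/33.452 = 70.263 MPa
τ_max = K·τ₀ = 1.1129 × 70.263 = 78.198 MPa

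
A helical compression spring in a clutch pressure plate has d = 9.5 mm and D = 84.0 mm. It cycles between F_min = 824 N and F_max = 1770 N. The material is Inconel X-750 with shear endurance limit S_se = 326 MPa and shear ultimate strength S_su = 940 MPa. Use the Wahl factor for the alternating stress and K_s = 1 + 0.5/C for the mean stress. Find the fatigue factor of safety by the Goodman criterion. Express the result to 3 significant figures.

C = D/d = 84.0/9.5 = 8.8421; K_W = (4C−1)/(4C−4)+0.615/C = 1.1652; K_s = 1+0.5/C = 1.0565
F_a = (F_max−F_min)/2 = 473 N; F_m = (F_max+F_min)/2 = 1297 N
τ_a = K_W·8F_aD/(πd³) = 1.1652 × 118.01 = 137.5 MPa
τ_m = K_s·8F_mD/(πd³) = 1.0565 × 323.59 = 341.88 MPa
Goodman: 1/n_f = τ_a/S_se + τ_m/S_su = 137.5/326 + 341.88/940 = 0.42178 + 0.36371 = 0.78549
n_f = 1/0.78549 = 1.273

1.27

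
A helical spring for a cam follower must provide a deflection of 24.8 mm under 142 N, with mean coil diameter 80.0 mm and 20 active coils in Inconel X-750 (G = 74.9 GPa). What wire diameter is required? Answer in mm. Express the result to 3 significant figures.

8.90 mm

Required rate k = F/δ = 142/24.8 = 5.7258 N/mm
d = (8D³N_a·k / G)^(1/4) = (8·80.0³·20·5.7258 / (74.9×10³))^0.25
  = (6262.5)^0.25 = 8.8958 mm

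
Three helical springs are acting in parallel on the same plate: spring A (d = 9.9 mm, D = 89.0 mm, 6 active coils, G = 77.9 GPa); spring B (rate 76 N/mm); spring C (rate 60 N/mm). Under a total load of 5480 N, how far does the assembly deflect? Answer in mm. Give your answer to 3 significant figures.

k_A = Gd⁴/(8D³N_a) = (77.9×10³)(9.9⁴)/(8·89.0³·6) = 22.114 N/mm
Parallel: k_eq = 22.114 + 76 + 60 = 158.11 N/mm
δ = F/k_eq = 5480/158.11 = 34.659 mm

34.7 mm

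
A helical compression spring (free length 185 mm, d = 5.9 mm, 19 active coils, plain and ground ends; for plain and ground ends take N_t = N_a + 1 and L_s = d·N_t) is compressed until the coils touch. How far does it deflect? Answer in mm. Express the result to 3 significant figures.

67.0 mm

N_t = 20; L_s = 5.9·20 = 118 mm
δ_solid = L₀ − L_s = 185 − 118 = 67 mm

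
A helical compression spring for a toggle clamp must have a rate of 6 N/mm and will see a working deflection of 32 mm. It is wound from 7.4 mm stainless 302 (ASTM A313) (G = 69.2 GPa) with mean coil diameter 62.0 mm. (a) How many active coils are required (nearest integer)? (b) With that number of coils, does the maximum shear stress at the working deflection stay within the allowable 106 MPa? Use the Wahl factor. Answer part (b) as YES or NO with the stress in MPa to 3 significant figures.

N_a = Gd⁴/(8D³k) = (69.2×10³)(7.4⁴)/(8·62.0³·6) = 18.14 → N_a = 18
Actual rate k = Gd⁴/(8D³·18) = 6.0464 N/mm
Working load F = kδ = 6.0464·32 = 193.48 N
C = 62.0/7.4 = 8.3784; K_W = (4C−1)/(4C−4)+0.615/C = 1.1751
τ_max = K_W·8FD/(πd³) = 1.1751·75.384 = 88.581 MPa
τ_max ≤ 106 MPa → acceptable

(a) 18 coils; (b) YES, τ_max = 88.6 MPa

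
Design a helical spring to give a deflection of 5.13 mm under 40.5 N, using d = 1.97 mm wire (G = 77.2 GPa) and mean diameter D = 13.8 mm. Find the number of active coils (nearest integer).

7

Required rate k = F/δ = 40.5/5.13 = 7.8947 N/mm
N_a = Gd⁴/(8D³k) = (77.2×10³ × 1.97⁴)/(8 × 13.8³ × 7.8947)
    = 1.16274e+06 / 165983 = 7.005 → 7 coils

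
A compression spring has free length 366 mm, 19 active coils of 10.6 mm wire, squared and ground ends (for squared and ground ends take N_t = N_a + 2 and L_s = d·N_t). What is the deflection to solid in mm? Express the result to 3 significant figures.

N_t = 21; L_s = 10.6·21 = 222.6 mm
δ_solid = L₀ − L_s = 366 − 222.6 = 143.4 mm

143 mm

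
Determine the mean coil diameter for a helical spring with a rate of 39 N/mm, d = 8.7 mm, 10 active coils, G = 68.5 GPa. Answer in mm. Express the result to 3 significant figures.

50.1 mm

D = (Gd⁴/(8N_a·k))^(1/3) = (68.5×10³·8.7⁴/(8·10·39))^(1/3)
  = (125780)^(1/3) = 50.1038 mm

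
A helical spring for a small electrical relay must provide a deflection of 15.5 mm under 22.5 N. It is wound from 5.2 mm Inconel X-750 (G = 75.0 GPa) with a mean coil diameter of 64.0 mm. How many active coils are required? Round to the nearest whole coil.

Required rate k = F/δ = 22.5/15.5 = 1.4516 N/mm
N_a = Gd⁴/(8D³k) = (75.0×10³ × 5.2⁴)/(8 × 64.0³ × 1.4516)
    = 5.48371e+07 / 3.04425e+06 = 18.01 → 18 coils

18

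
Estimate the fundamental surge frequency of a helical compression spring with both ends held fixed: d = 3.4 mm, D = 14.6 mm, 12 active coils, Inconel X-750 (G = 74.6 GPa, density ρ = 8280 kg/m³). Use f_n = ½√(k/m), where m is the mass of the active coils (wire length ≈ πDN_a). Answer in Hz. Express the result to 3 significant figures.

k = Gd⁴/(8D³N_a) = (74.6×10³)(3.4⁴)/(8·14.6³·12) = 33.368 N/mm = 33368 N/m
Wire length L = πDN_a = π·14.6·12 = 550.41 mm
m = ρ·(πd²/4)·L = 8280 × 9.0792×10⁻⁶ m² × 0.55041 m = 0.041377 kg
f_n = ½√(k/m) = 0.5·√(33368/0.041377) = 0.5·√(8.0642e+05) = 449.01 Hz

449 Hz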